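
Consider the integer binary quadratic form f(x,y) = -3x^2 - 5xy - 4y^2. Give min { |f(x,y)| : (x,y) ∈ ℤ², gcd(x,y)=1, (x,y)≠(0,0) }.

translate: b→-1 (≡5 mod 6), so (3,5,4)→(3,-1,2)
flip: (3,-1,2)→(2,1,3)
reduced (well bottom): (2,1,3) with a≤c, −a<b≤a
well minimum |f| = |-2| = 2 (negative-definite)

2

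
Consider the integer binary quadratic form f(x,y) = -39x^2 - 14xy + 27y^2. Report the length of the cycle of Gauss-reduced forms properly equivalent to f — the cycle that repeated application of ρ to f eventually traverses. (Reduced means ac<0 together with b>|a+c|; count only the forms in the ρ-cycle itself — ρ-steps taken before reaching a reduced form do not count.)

D = 4408, ⌊√D⌋ = 66
descent: ρ → (27,14,-39)  [lands on river]
river: ρ → (-39,64,2)
river: ρ → (2,64,-39)
river: ρ → (-39,14,27)
river: ρ → (27,40,-26)
river: ρ → (-26,64,3)
river: ρ → (3,62,-47)
river: ρ → (-47,32,18)
river: ρ → (18,40,-39)
river: ρ → (-39,38,19)
river: ρ → (19,38,-39)
river: ρ → (-39,40,18)
river: ρ → (18,32,-47)
river: ρ → (-47,62,3)
river: ρ → (3,64,-26)
river: ρ → (-26,40,27)
ρ-cycle length = 16 (tail of 1 descent step not counted)

16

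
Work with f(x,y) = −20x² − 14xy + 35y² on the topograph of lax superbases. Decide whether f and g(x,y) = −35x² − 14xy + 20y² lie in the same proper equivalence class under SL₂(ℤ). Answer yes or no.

D₁ = 2996, D₂ = 2996
river cycle of f (length 26): (-20, 26, 29), (29, 32, -17), (-17, 36, 25), (25, 14, -28), (-28, 42, 11), (11, 46, -20), (-20, 34, 23), (23, 12, -31), (-31, 50, 4), (4, 54, -5), … (16 more)
river cycle of g (length 26): (20, 54, -1), (-1, 54, 20), (20, 26, -29), (-29, 32, 17), (17, 36, -25), (-25, 14, 28), (28, 42, -11), (-11, 46, 20), (20, 34, -23), (-23, 12, 31), … (16 more)
cycles differ ⇒ inequivalent

no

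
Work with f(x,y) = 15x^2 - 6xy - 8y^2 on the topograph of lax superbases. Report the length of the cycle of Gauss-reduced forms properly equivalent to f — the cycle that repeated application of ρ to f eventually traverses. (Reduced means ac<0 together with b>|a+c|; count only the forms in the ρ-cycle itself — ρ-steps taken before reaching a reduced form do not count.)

D = 516, ⌊√D⌋ = 22
descent: ρ → (-8,22,1)  [lands on river]
river: ρ → (1,22,-8)
river: ρ → (-8,10,13)
river: ρ → (13,16,-5)
river: ρ → (-5,14,16)
river: ρ → (16,18,-3)
river: ρ → (-3,18,16)
river: ρ → (16,14,-5)
river: ρ → (-5,16,13)
river: ρ → (13,10,-8)
ρ-cycle length = 10 (tail of 1 descent step not counted)

10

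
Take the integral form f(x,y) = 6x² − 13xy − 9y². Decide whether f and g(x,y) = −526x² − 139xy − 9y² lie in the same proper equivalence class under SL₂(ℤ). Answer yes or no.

D₁ = 385, D₂ = 385
river cycle of f (length 12): (-9, 13, 6), (6, 11, -11), (-11, 11, 6), (6, 13, -9), (-9, 5, 10), (10, 15, -4), (-4, 17, 6), (6, 19, -1), (-1, 19, 6), (6, 17, -4), … (2 more)
river cycle of g (length 12): (-9, 13, 6), (6, 11, -11), (-11, 11, 6), (6, 13, -9), (-9, 5, 10), (10, 15, -4), (-4, 17, 6), (6, 19, -1), (-1, 19, 6), (6, 17, -4), … (2 more)
cycles coincide ⇒ equivalent

yes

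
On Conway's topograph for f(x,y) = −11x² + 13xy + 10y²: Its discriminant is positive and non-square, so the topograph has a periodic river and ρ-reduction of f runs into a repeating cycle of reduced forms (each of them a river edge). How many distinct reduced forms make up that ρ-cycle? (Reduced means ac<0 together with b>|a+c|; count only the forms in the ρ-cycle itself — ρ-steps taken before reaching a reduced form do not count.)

D = 609, ⌊√D⌋ = 24
river: ρ → (10,7,-14)
river: ρ → (-14,21,3)
river: ρ → (3,21,-14)
river: ρ → (-14,7,10)
river: ρ → (10,13,-11)
river: ρ → (-11,9,12)
river: ρ → (12,15,-8)
river: ρ → (-8,17,10)
river: ρ → (10,23,-2)
river: ρ → (-2,21,21)
river: ρ → (21,21,-2)
river: ρ → (-2,23,10)
river: ρ → (10,17,-8)
river: ρ → (-8,15,12)
river: ρ → (12,9,-11)
river: ρ → (-11,13,10)
ρ-cycle length = 16 (tail of 0 descent steps not counted)

16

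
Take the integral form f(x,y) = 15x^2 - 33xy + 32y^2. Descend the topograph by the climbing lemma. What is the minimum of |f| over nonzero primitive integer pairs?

translate: b→-3 (≡-33 mod 30), so (15,-33,32)→(15,-3,14)
flip: (15,-3,14)→(14,3,15)
reduced (well bottom): (14,3,15) with a≤c, −a<b≤a
well minimum = a = 14

14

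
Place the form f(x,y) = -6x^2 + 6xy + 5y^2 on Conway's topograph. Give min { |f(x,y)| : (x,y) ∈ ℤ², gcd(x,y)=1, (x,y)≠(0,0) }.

river: ρ → (5,4,-7)
river: ρ → (-7,10,2)
river: ρ → (2,10,-7)
river: ρ → (-7,4,5)
river: ρ → (5,6,-6)
river: ρ → (-6,6,5)
closes: descent 0, river 6
min |a| on river = 2

2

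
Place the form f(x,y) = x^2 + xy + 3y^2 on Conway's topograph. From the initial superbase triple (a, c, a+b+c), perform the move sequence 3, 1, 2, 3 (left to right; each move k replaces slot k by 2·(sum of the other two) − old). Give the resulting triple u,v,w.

start (1,3,5) = (f(1,0),f(0,1),f(1,1))
replace slot 3: 2·(1+3) − 5 = 3 → (1,3,3)
replace slot 1: 2·(3+3) − 1 = 11 → (11,3,3)
replace slot 2: 2·(11+3) − 3 = 25 → (11,25,3)
replace slot 3: 2·(11+25) − 3 = 69 → (11,25,69)

11,25,69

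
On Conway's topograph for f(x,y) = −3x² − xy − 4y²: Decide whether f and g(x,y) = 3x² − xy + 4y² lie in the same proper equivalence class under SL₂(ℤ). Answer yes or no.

D₁ = -47, D₂ = -47
f is negative-definite; reduce −f:
−f: reduced (well bottom): (3,1,4) with a≤c, −a<b≤a
flip sign back: reduced form of f is (-3,-1,-4)
g: reduced (well bottom): (3,-1,4) with a≤c, −a<b≤a
reduced forms (-3, -1, -4) vs (3, -1, 4) ⇒ inequivalent

no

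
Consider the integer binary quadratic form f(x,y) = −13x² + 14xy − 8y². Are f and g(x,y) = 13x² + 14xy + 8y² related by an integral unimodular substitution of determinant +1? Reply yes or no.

D₁ = -220, D₂ = -220
f is negative-definite; reduce −f:
−f: translate: b→12 (≡-14 mod 26), so (13,-14,8)→(13,12,7)
−f: flip: (13,12,7)→(7,-12,13)
−f: translate: b→2 (≡-12 mod 14), so (7,-12,13)→(7,2,8)
−f: reduced (well bottom): (7,2,8) with a≤c, −a<b≤a
flip sign back: reduced form of f is (-7,-2,-8)
g: translate: b→-12 (≡14 mod 26), so (13,14,8)→(13,-12,7)
g: flip: (13,-12,7)→(7,12,13)
g: translate: b→-2 (≡12 mod 14), so (7,12,13)→(7,-2,8)
g: reduced (well bottom): (7,-2,8) with a≤c, −a<b≤a
reduced forms (-7, -2, -8) vs (7, -2, 8) ⇒ inequivalent

no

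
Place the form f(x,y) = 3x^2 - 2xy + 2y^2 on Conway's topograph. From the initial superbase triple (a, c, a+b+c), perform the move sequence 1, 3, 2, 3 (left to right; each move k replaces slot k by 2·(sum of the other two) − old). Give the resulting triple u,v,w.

start (3,2,3) = (f(1,0),f(0,1),f(1,1))
replace slot 1: 2·(2+3) − 3 = 7 → (7,2,3)
replace slot 3: 2·(7+2) − 3 = 15 → (7,2,15)
replace slot 2: 2·(7+15) − 2 = 42 → (7,42,15)
replace slot 3: 2·(7+42) − 15 = 83 → (7,42,83)

7,42,83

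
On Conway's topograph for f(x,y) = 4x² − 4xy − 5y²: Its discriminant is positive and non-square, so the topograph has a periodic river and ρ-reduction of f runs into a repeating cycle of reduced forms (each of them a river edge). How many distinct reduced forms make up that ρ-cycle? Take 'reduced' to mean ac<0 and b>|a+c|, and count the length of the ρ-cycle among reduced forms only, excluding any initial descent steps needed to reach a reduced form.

D = 96, ⌊√D⌋ = 9
descent: ρ → (-5,4,4)  [lands on river]
river: ρ → (4,4,-5)
river: ρ → (-5,6,3)
river: ρ → (3,6,-5)
ρ-cycle length = 4 (tail of 1 descent step not counted)

4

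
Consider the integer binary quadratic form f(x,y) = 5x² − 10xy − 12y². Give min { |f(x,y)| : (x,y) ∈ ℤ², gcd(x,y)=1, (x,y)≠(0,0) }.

descent: ρ → (-12,10,5)  [lands on river]
river: ρ → (5,10,-12)
river: ρ → (-12,14,3)
river: ρ → (3,16,-7)
river: ρ → (-7,12,7)
river: ρ → (7,16,-3)
river: ρ → (-3,14,12)
river: ρ → (12,10,-5)
river: ρ → (-5,10,12)
river: ρ → (12,14,-3)
river: ρ → (-3,16,7)
river: ρ → (7,12,-7)
river: ρ → (-7,16,3)
river: ρ → (3,14,-12)
closes: descent 1, river 14
min |a| on river = 3

3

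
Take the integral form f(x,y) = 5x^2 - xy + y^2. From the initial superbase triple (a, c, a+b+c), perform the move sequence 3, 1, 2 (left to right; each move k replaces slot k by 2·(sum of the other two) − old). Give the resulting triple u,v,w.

start (5,1,5) = (f(1,0),f(0,1),f(1,1))
replace slot 3: 2·(5+1) − 5 = 7 → (5,1,7)
replace slot 1: 2·(1+7) − 5 = 11 → (11,1,7)
replace slot 2: 2·(11+7) − 1 = 35 → (11,35,7)

11,35,7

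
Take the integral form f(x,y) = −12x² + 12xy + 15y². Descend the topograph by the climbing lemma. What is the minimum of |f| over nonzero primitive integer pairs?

river: ρ → (15,18,-9)
river: ρ → (-9,18,15)
river: ρ → (15,12,-12)
river: ρ → (-12,12,15)
closes: descent 0, river 4
min |a| on river = 9

9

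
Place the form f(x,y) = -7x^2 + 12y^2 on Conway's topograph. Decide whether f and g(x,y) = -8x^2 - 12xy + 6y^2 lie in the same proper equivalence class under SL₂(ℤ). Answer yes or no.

D₁ = 336, D₂ = 336
river cycle of f (length 4): (-7, 14, 5), (5, 16, -4), (-4, 16, 5), (5, 14, -7)
river cycle of g (length 6): (6, 12, -8), (-8, 4, 10), (10, 16, -2), (-2, 16, 10), (10, 4, -8), (-8, 12, 6)
cycles differ ⇒ inequivalent

no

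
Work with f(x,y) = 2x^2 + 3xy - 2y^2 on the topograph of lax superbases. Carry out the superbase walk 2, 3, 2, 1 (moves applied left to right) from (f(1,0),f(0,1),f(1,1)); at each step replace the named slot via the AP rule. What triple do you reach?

start (2,-2,3) = (f(1,0),f(0,1),f(1,1))
replace slot 2: 2·(2+3) − (-2) = 12 → (2,12,3)
replace slot 3: 2·(2+12) − 3 = 25 → (2,12,25)
replace slot 2: 2·(2+25) − 12 = 42 → (2,42,25)
replace slot 1: 2·(42+25) − 2 = 132 → (132,42,25)

132,42,25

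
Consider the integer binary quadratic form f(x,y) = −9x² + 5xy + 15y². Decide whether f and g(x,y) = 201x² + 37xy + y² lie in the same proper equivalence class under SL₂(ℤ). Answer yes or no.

D₁ = 565, D₂ = 565
river cycle of f (length 10): (-9, 23, 1), (1, 23, -9), (-9, 13, 11), (11, 9, -11), (-11, 13, 9), (9, 23, -1), (-1, 23, 9), (9, 13, -11), (-11, 9, 11), (11, 13, -9)
river cycle of g (length 10): (1, 23, -9), (-9, 13, 11), (11, 9, -11), (-11, 13, 9), (9, 23, -1), (-1, 23, 9), (9, 13, -11), (-11, 9, 11), (11, 13, -9), (-9, 23, 1)
cycles coincide ⇒ equivalent

yes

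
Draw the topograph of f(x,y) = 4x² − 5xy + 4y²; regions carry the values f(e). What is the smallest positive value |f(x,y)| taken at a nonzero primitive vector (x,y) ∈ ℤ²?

translate: b→3 (≡-5 mod 8), so (4,-5,4)→(4,3,3)
flip: (4,3,3)→(3,-3,4)
translate: b→3 (≡-3 mod 6), so (3,-3,4)→(3,3,4)
reduced (well bottom): (3,3,4) with a≤c, −a<b≤a
well minimum = a = 3

3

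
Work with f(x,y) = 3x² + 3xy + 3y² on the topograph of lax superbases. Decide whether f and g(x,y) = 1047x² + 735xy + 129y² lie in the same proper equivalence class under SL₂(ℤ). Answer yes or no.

D₁ = -27, D₂ = -27
f: reduced (well bottom): (3,3,3) with a≤c, −a<b≤a
g: flip: (1047,735,129)→(129,-735,1047)
g: translate: b→39 (≡-735 mod 258), so (129,-735,1047)→(129,39,3)
g: flip: (129,39,3)→(3,-39,129)
g: translate: b→3 (≡-39 mod 6), so (3,-39,129)→(3,3,3)
g: reduced (well bottom): (3,3,3) with a≤c, −a<b≤a
reduced forms (3, 3, 3) vs (3, 3, 3) ⇒ equivalent

yes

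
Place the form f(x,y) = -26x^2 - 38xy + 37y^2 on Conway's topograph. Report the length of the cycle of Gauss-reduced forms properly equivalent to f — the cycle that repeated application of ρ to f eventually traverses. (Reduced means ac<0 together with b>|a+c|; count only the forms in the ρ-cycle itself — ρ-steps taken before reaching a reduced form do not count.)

D = 5292, ⌊√D⌋ = 72
descent: ρ → (37,38,-26)  [lands on river]
river: ρ → (-26,66,9)
river: ρ → (9,60,-47)
river: ρ → (-47,34,22)
river: ρ → (22,54,-27)
river: ρ → (-27,54,22)
river: ρ → (22,34,-47)
river: ρ → (-47,60,9)
river: ρ → (9,66,-26)
river: ρ → (-26,38,37)
river: ρ → (37,36,-27)
river: ρ → (-27,72,1)
river: ρ → (1,72,-27)
river: ρ → (-27,36,37)
ρ-cycle length = 14 (tail of 1 descent step not counted)

14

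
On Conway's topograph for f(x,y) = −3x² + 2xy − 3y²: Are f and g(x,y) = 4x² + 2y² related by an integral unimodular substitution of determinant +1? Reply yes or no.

D₁ = -32, D₂ = -32
f is negative-definite; reduce −f:
−f: flip: (3,-2,3)→(3,2,3)
−f: reduced (well bottom): (3,2,3) with a≤c, −a<b≤a
flip sign back: reduced form of f is (-3,-2,-3)
g: flip: (4,0,2)→(2,0,4)
g: reduced (well bottom): (2,0,4) with a≤c, −a<b≤a
reduced forms (-3, -2, -3) vs (2, 0, 4) ⇒ inequivalent

no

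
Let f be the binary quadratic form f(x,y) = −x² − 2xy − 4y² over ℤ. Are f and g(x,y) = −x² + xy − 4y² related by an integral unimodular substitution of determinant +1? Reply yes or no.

D₁ = -12, D₂ = -15
discriminants differ ⇒ not SL₂(ℤ)-equivalent

no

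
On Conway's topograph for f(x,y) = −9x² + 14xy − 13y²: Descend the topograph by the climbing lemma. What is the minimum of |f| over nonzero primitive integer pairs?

translate: b→4 (≡-14 mod 18), so (9,-14,13)→(9,4,8)
flip: (9,4,8)→(8,-4,9)
reduced (well bottom): (8,-4,9) with a≤c, −a<b≤a
well minimum |f| = |-8| = 8 (negative-definite)

8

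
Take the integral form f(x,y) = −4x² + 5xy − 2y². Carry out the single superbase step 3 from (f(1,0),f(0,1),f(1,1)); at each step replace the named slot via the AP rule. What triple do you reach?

start (-4,-2,-1) = (f(1,0),f(0,1),f(1,1))
replace slot 3: 2·((-4)+(-2)) − (-1) = -11 → (-4,-2,-11)

-4,-2,-11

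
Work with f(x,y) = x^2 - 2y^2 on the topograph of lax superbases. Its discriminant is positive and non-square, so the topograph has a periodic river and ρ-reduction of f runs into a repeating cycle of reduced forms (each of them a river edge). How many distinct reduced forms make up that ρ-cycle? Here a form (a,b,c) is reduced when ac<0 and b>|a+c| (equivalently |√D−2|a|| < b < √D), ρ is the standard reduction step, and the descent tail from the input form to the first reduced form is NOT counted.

D = 8, ⌊√D⌋ = 2
descent: ρ → (-2,0,1)
descent: ρ → (1,2,-1)  [lands on river]
river: ρ → (-1,2,1)
ρ-cycle length = 2 (tail of 2 descent steps not counted)

2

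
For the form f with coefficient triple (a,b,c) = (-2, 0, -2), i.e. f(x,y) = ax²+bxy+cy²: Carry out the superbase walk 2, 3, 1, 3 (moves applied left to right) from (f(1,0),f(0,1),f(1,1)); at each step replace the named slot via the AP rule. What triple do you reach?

start (-2,-2,-4) = (f(1,0),f(0,1),f(1,1))
replace slot 2: 2·((-2)+(-4)) − (-2) = -10 → (-2,-10,-4)
replace slot 3: 2·((-2)+(-10)) − (-4) = -20 → (-2,-10,-20)
replace slot 1: 2·((-10)+(-20)) − (-2) = -58 → (-58,-10,-20)
replace slot 3: 2·((-58)+(-10)) − (-20) = -116 → (-58,-10,-116)

-58,-10,-116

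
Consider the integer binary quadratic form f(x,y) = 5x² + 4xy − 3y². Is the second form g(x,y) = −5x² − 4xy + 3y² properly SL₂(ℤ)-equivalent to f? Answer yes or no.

D₁ = 76, D₂ = 76
river cycle of f (length 6): (-3, 8, 1), (1, 8, -3), (-3, 4, 5), (5, 6, -2), (-2, 6, 5), (5, 4, -3)
river cycle of g (length 6): (3, 4, -5), (-5, 6, 2), (2, 6, -5), (-5, 4, 3), (3, 8, -1), (-1, 8, 3)
cycles differ ⇒ inequivalent

no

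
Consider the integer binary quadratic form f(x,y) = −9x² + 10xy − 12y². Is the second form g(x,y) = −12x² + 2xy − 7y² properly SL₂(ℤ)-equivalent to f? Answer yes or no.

D₁ = -332, D₂ = -332
f is negative-definite; reduce −f:
−f: translate: b→8 (≡-10 mod 18), so (9,-10,12)→(9,8,11)
−f: reduced (well bottom): (9,8,11) with a≤c, −a<b≤a
flip sign back: reduced form of f is (-9,-8,-11)
g is negative-definite; reduce −g:
−g: flip: (12,-2,7)→(7,2,12)
−g: reduced (well bottom): (7,2,12) with a≤c, −a<b≤a
flip sign back: reduced form of g is (-7,-2,-12)
reduced forms (-9, -8, -11) vs (-7, -2, -12) ⇒ inequivalent

no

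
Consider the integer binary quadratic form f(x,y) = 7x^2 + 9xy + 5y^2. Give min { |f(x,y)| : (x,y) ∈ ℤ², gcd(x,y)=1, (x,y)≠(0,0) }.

translate: b→-5 (≡9 mod 14), so (7,9,5)→(7,-5,3)
flip: (7,-5,3)→(3,5,7)
translate: b→-1 (≡5 mod 6), so (3,5,7)→(3,-1,5)
reduced (well bottom): (3,-1,5) with a≤c, −a<b≤a
well minimum = a = 3

3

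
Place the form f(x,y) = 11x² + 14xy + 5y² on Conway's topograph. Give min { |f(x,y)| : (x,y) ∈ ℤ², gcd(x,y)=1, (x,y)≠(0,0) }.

translate: b→-8 (≡14 mod 22), so (11,14,5)→(11,-8,2)
flip: (11,-8,2)→(2,8,11)
translate: b→0 (≡8 mod 4), so (2,8,11)→(2,0,3)
reduced (well bottom): (2,0,3) with a≤c, −a<b≤a
well minimum = a = 2

2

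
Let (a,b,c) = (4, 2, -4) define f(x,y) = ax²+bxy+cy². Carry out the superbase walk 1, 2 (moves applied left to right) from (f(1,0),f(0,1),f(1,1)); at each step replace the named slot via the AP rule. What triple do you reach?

start (4,-4,2) = (f(1,0),f(0,1),f(1,1))
replace slot 1: 2·((-4)+2) − 4 = -8 → (-8,-4,2)
replace slot 2: 2·((-8)+2) − (-4) = -8 → (-8,-8,2)

-8,-8,2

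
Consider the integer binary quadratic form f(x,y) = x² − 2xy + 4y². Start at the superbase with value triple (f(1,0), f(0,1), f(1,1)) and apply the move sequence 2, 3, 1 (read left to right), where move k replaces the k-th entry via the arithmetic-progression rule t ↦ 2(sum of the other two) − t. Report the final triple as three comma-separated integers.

start (1,4,3) = (f(1,0),f(0,1),f(1,1))
replace slot 2: 2·(1+3) − 4 = 4 → (1,4,3)
replace slot 3: 2·(1+4) − 3 = 7 → (1,4,7)
replace slot 1: 2·(4+7) − 1 = 21 → (21,4,7)

21,4,7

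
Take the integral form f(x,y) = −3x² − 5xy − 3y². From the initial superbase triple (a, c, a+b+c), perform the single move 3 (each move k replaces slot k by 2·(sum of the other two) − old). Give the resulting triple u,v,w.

start (-3,-3,-11) = (f(1,0),f(0,1),f(1,1))
replace slot 3: 2·((-3)+(-3)) − (-11) = -1 → (-3,-3,-1)

-3,-3,-1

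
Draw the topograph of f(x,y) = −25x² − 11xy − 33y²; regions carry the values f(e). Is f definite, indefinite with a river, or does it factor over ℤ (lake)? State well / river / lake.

D = b²−4ac = (-11)² − 4·(-25)·(-33) = -3179
D < 0 ⇒ definite ⇒ every region one sign ⇒ single well

well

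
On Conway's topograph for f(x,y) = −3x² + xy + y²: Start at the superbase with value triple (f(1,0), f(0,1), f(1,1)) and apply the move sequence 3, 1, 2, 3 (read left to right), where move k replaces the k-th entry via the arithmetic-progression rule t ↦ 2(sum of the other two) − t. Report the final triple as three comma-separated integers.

start (-3,1,-1) = (f(1,0),f(0,1),f(1,1))
replace slot 3: 2·((-3)+1) − (-1) = -3 → (-3,1,-3)
replace slot 1: 2·(1+(-3)) − (-3) = -1 → (-1,1,-3)
replace slot 2: 2·((-1)+(-3)) − 1 = -9 → (-1,-9,-3)
replace slot 3: 2·((-1)+(-9)) − (-3) = -17 → (-1,-9,-17)

-1,-9,-17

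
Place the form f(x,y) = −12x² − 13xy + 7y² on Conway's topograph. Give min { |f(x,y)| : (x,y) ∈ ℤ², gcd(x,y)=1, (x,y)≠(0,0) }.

descent: ρ → (7,13,-12)  [lands on river]
river: ρ → (-12,11,8)
river: ρ → (8,21,-2)
river: ρ → (-2,19,18)
river: ρ → (18,17,-3)
river: ρ → (-3,19,12)
river: ρ → (12,5,-10)
river: ρ → (-10,15,7)
closes: descent 1, river 8
min |a| on river = 2

2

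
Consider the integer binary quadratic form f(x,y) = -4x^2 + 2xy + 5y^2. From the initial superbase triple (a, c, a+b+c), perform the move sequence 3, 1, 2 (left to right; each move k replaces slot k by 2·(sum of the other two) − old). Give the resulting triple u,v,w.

start (-4,5,3) = (f(1,0),f(0,1),f(1,1))
replace slot 3: 2·((-4)+5) − 3 = -1 → (-4,5,-1)
replace slot 1: 2·(5+(-1)) − (-4) = 12 → (12,5,-1)
replace slot 2: 2·(12+(-1)) − 5 = 17 → (12,17,-1)

12,17,-1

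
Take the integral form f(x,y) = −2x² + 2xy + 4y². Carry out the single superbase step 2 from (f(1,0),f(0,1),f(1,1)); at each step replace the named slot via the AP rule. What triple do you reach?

start (-2,4,4) = (f(1,0),f(0,1),f(1,1))
replace slot 2: 2·((-2)+4) − 4 = 0 → (-2,0,4)

-2,0,4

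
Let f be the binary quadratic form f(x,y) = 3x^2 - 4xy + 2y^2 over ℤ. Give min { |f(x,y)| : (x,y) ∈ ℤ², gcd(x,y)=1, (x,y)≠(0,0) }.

translate: b→2 (≡-4 mod 6), so (3,-4,2)→(3,2,1)
flip: (3,2,1)→(1,-2,3)
translate: b→0 (≡-2 mod 2), so (1,-2,3)→(1,0,2)
reduced (well bottom): (1,0,2) with a≤c, −a<b≤a
well minimum = a = 1

1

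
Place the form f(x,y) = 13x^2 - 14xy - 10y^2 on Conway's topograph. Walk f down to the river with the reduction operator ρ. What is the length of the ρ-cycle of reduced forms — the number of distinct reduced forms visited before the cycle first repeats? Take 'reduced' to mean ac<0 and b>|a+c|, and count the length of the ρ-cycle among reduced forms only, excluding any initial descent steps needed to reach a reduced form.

D = 716, ⌊√D⌋ = 26
descent: ρ → (-10,14,13)  [lands on river]
river: ρ → (13,12,-11)
river: ρ → (-11,10,14)
river: ρ → (14,18,-7)
river: ρ → (-7,24,5)
river: ρ → (5,26,-2)
river: ρ → (-2,26,5)
river: ρ → (5,24,-7)
river: ρ → (-7,18,14)
river: ρ → (14,10,-11)
river: ρ → (-11,12,13)
river: ρ → (13,14,-10)
river: ρ → (-10,26,1)
river: ρ → (1,26,-10)
ρ-cycle length = 14 (tail of 1 descent step not counted)

14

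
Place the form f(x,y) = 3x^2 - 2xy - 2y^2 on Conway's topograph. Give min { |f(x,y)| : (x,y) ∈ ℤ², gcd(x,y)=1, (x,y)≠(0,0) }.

descent: ρ → (-2,2,3)  [lands on river]
river: ρ → (3,4,-1)
river: ρ → (-1,4,3)
river: ρ → (3,2,-2)
closes: descent 1, river 4
min |a| on river = 1

1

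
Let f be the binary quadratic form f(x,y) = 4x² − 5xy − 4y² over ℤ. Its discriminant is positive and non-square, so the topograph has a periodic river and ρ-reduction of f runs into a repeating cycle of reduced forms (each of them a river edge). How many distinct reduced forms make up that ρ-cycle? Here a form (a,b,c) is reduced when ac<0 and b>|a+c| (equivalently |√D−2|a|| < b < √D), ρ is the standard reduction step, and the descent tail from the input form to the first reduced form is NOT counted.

D = 89, ⌊√D⌋ = 9
descent: ρ → (-4,5,4)  [lands on river]
river: ρ → (4,3,-5)
river: ρ → (-5,7,2)
river: ρ → (2,9,-1)
river: ρ → (-1,9,2)
river: ρ → (2,7,-5)
river: ρ → (-5,3,4)
river: ρ → (4,5,-4)
river: ρ → (-4,3,5)
river: ρ → (5,7,-2)
river: ρ → (-2,9,1)
river: ρ → (1,9,-2)
river: ρ → (-2,7,5)
river: ρ → (5,3,-4)
ρ-cycle length = 14 (tail of 1 descent step not counted)

14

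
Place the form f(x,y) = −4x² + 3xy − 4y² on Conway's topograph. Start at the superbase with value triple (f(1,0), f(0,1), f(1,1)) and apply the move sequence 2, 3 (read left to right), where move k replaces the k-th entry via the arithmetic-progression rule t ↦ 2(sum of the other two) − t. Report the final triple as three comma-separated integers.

start (-4,-4,-5) = (f(1,0),f(0,1),f(1,1))
replace slot 2: 2·((-4)+(-5)) − (-4) = -14 → (-4,-14,-5)
replace slot 3: 2·((-4)+(-14)) − (-5) = -31 → (-4,-14,-31)

-4,-14,-31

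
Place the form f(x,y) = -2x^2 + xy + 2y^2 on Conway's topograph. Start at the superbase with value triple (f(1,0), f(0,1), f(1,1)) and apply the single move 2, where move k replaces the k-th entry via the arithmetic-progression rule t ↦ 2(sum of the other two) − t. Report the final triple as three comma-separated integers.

start (-2,2,1) = (f(1,0),f(0,1),f(1,1))
replace slot 2: 2·((-2)+1) − 2 = -4 → (-2,-4,1)

-2,-4,1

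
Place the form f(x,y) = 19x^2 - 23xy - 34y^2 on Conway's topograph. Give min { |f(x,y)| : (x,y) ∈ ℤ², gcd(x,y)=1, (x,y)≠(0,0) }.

descent: ρ → (-34,23,19)  [lands on river]
river: ρ → (19,53,-4)
river: ρ → (-4,51,32)
river: ρ → (32,13,-23)
river: ρ → (-23,33,22)
river: ρ → (22,55,-1)
river: ρ → (-1,55,22)
river: ρ → (22,33,-23)
river: ρ → (-23,13,32)
river: ρ → (32,51,-4)
river: ρ → (-4,53,19)
river: ρ → (19,23,-34)
river: ρ → (-34,45,8)
river: ρ → (8,51,-16)
river: ρ → (-16,45,17)
river: ρ → (17,23,-38)
river: ρ → (-38,53,2)
river: ρ → (2,55,-11)
river: ρ → (-11,55,2)
river: ρ → (2,53,-38)
river: ρ → (-38,23,17)
river: ρ → (17,45,-16)
river: ρ → (-16,51,8)
river: ρ → (8,45,-34)
closes: descent 1, river 24
min |a| on river = 1

1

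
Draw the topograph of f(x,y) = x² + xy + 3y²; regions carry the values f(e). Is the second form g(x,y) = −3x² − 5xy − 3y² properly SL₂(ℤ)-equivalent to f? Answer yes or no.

D₁ = -11, D₂ = -11
f: reduced (well bottom): (1,1,3) with a≤c, −a<b≤a
g is negative-definite; reduce −g:
−g: translate: b→-1 (≡5 mod 6), so (3,5,3)→(3,-1,1)
−g: flip: (3,-1,1)→(1,1,3)
−g: reduced (well bottom): (1,1,3) with a≤c, −a<b≤a
flip sign back: reduced form of g is (-1,-1,-3)
reduced forms (1, 1, 3) vs (-1, -1, -3) ⇒ inequivalent

no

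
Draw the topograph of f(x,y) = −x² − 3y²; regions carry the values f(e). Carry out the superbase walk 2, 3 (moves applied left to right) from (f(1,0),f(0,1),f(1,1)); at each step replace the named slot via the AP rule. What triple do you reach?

start (-1,-3,-4) = (f(1,0),f(0,1),f(1,1))
replace slot 2: 2·((-1)+(-4)) − (-3) = -7 → (-1,-7,-4)
replace slot 3: 2·((-1)+(-7)) − (-4) = -12 → (-1,-7,-12)

-1,-7,-12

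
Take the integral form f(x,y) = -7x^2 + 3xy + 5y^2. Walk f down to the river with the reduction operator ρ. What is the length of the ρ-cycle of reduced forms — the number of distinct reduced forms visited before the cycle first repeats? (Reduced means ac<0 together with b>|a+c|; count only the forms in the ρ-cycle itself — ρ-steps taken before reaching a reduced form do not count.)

D = 149, ⌊√D⌋ = 12
river: ρ → (5,7,-5)
river: ρ → (-5,3,7)
river: ρ → (7,11,-1)
river: ρ → (-1,11,7)
river: ρ → (7,3,-5)
river: ρ → (-5,7,5)
river: ρ → (5,3,-7)
river: ρ → (-7,11,1)
river: ρ → (1,11,-7)
river: ρ → (-7,3,5)
ρ-cycle length = 10 (tail of 0 descent steps not counted)

10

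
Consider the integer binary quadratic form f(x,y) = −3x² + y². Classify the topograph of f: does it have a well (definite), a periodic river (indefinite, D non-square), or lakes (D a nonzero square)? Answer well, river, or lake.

D = b²−4ac = 0² − 4·(-3)·1 = 12
D > 0 non-square ⇒ indefinite ⇒ periodic river

river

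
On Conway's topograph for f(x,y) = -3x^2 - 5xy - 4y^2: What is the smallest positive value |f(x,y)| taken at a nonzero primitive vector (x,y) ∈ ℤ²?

translate: b→-1 (≡5 mod 6), so (3,5,4)→(3,-1,2)
flip: (3,-1,2)→(2,1,3)
reduced (well bottom): (2,1,3) with a≤c, −a<b≤a
well minimum |f| = |-2| = 2 (negative-definite)

2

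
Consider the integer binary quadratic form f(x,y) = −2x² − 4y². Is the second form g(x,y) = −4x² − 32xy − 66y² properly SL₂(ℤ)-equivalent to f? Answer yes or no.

D₁ = -32, D₂ = -32
f is negative-definite; reduce −f:
−f: reduced (well bottom): (2,0,4) with a≤c, −a<b≤a
flip sign back: reduced form of f is (-2,0,-4)
g is negative-definite; reduce −g:
−g: translate: b→0 (≡32 mod 8), so (4,32,66)→(4,0,2)
−g: flip: (4,0,2)→(2,0,4)
−g: reduced (well bottom): (2,0,4) with a≤c, −a<b≤a
flip sign back: reduced form of g is (-2,0,-4)
reduced forms (-2, 0, -4) vs (-2, 0, -4) ⇒ equivalent

yes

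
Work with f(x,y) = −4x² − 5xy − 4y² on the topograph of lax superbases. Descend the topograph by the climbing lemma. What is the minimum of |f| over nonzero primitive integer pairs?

translate: b→-3 (≡5 mod 8), so (4,5,4)→(4,-3,3)
flip: (4,-3,3)→(3,3,4)
reduced (well bottom): (3,3,4) with a≤c, −a<b≤a
well minimum |f| = |-3| = 3 (negative-definite)

3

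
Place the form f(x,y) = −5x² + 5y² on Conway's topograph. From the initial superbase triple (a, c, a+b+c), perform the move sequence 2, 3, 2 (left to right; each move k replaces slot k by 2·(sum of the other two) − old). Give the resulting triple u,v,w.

start (-5,5,0) = (f(1,0),f(0,1),f(1,1))
replace slot 2: 2·((-5)+0) − 5 = -15 → (-5,-15,0)
replace slot 3: 2·((-5)+(-15)) − 0 = -40 → (-5,-15,-40)
replace slot 2: 2·((-5)+(-40)) − (-15) = -75 → (-5,-75,-40)

-5,-75,-40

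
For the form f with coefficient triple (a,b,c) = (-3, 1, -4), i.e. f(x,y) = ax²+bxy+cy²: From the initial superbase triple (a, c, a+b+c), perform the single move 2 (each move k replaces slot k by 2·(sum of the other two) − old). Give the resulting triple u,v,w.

start (-3,-4,-6) = (f(1,0),f(0,1),f(1,1))
replace slot 2: 2·((-3)+(-6)) − (-4) = -14 → (-3,-14,-6)

-3,-14,-6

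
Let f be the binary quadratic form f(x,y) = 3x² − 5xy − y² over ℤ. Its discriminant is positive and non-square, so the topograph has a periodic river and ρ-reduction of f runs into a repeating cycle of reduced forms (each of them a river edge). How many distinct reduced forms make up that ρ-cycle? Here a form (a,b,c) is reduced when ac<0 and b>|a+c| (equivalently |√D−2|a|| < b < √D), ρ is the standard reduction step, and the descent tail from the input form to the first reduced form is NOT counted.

D = 37, ⌊√D⌋ = 6
descent: ρ → (-1,5,3)  [lands on river]
river: ρ → (3,1,-3)
river: ρ → (-3,5,1)
river: ρ → (1,5,-3)
river: ρ → (-3,1,3)
river: ρ → (3,5,-1)
ρ-cycle length = 6 (tail of 1 descent step not counted)

6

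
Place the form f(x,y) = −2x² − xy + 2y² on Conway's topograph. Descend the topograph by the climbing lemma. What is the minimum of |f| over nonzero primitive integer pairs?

descent: ρ → (2,1,-2)  [lands on river]
river: ρ → (-2,3,1)
river: ρ → (1,3,-2)
river: ρ → (-2,1,2)
river: ρ → (2,3,-1)
river: ρ → (-1,3,2)
closes: descent 1, river 6
min |a| on river = 1

1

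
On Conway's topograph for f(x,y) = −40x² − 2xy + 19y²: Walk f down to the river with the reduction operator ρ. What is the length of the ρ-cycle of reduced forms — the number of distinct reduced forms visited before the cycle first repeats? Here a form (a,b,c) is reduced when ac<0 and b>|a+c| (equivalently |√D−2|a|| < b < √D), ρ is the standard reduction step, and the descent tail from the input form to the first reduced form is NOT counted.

D = 3044, ⌊√D⌋ = 55
descent: ρ → (19,40,-19)  [lands on river]
river: ρ → (-19,36,23)
river: ρ → (23,10,-32)
river: ρ → (-32,54,1)
river: ρ → (1,54,-32)
river: ρ → (-32,10,23)
river: ρ → (23,36,-19)
river: ρ → (-19,40,19)
river: ρ → (19,36,-23)
river: ρ → (-23,10,32)
river: ρ → (32,54,-1)
river: ρ → (-1,54,32)
river: ρ → (32,10,-23)
river: ρ → (-23,36,19)
ρ-cycle length = 14 (tail of 1 descent step not counted)

14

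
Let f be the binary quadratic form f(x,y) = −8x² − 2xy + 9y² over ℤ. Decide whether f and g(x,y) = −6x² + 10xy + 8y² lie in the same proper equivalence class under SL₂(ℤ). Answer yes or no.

D₁ = 292, D₂ = 292
river cycle of f (length 14): (9, 2, -8), (-8, 14, 3), (3, 16, -3), (-3, 14, 8), (8, 2, -9), (-9, 16, 1), (1, 16, -9), (-9, 2, 8), (8, 14, -3), (-3, 16, 3), … (4 more)
river cycle of g (length 18): (8, 6, -8), (-8, 10, 6), (6, 14, -4), (-4, 10, 12), (12, 14, -2), (-2, 14, 12), (12, 10, -4), (-4, 14, 6), (6, 10, -8), (-8, 6, 8), … (8 more)
cycles differ ⇒ inequivalent

no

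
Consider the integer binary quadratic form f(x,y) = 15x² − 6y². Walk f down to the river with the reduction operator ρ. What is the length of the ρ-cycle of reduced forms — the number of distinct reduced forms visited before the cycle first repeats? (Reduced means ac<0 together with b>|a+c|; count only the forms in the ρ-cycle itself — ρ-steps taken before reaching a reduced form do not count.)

D = 360, ⌊√D⌋ = 18
descent: ρ → (-6,12,9)  [lands on river]
river: ρ → (9,6,-9)
river: ρ → (-9,12,6)
river: ρ → (6,12,-9)
river: ρ → (-9,6,9)
river: ρ → (9,12,-6)
ρ-cycle length = 6 (tail of 1 descent step not counted)

6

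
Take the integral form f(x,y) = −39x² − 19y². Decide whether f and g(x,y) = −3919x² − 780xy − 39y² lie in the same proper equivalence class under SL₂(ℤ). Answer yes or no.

D₁ = -2964, D₂ = -2964
f is negative-definite; reduce −f:
−f: flip: (39,0,19)→(19,0,39)
−f: reduced (well bottom): (19,0,39) with a≤c, −a<b≤a
flip sign back: reduced form of f is (-19,0,-39)
g is negative-definite; reduce −g:
−g: flip: (3919,780,39)→(39,-780,3919)
−g: translate: b→0 (≡-780 mod 78), so (39,-780,3919)→(39,0,19)
−g: flip: (39,0,19)→(19,0,39)
−g: reduced (well bottom): (19,0,39) with a≤c, −a<b≤a
flip sign back: reduced form of g is (-19,0,-39)
reduced forms (-19, 0, -39) vs (-19, 0, -39) ⇒ equivalent

yes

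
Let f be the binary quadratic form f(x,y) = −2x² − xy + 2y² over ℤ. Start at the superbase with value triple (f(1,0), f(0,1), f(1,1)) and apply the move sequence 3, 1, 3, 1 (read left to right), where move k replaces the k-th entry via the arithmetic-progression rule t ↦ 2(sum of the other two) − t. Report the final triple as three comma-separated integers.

start (-2,2,-1) = (f(1,0),f(0,1),f(1,1))
replace slot 3: 2·((-2)+2) − (-1) = 1 → (-2,2,1)
replace slot 1: 2·(2+1) − (-2) = 8 → (8,2,1)
replace slot 3: 2·(8+2) − 1 = 19 → (8,2,19)
replace slot 1: 2·(2+19) − 8 = 34 → (34,2,19)

34,2,19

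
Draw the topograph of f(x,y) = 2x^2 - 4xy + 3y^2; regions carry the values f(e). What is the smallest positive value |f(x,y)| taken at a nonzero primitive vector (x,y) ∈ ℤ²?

translate: b→0 (≡-4 mod 4), so (2,-4,3)→(2,0,1)
flip: (2,0,1)→(1,0,2)
reduced (well bottom): (1,0,2) with a≤c, −a<b≤a
well minimum = a = 1

1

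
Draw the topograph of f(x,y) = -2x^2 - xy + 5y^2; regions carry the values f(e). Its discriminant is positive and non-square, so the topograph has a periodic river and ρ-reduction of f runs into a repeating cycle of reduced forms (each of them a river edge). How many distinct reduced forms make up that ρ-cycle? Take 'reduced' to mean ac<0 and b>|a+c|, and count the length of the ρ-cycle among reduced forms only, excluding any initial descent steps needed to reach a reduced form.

D = 41, ⌊√D⌋ = 6
descent: ρ → (5,1,-2)
descent: ρ → (-2,3,4)  [lands on river]
river: ρ → (4,5,-1)
river: ρ → (-1,5,4)
river: ρ → (4,3,-2)
river: ρ → (-2,5,2)
river: ρ → (2,3,-4)
river: ρ → (-4,5,1)
river: ρ → (1,5,-4)
river: ρ → (-4,3,2)
river: ρ → (2,5,-2)
ρ-cycle length = 10 (tail of 2 descent steps not counted)

10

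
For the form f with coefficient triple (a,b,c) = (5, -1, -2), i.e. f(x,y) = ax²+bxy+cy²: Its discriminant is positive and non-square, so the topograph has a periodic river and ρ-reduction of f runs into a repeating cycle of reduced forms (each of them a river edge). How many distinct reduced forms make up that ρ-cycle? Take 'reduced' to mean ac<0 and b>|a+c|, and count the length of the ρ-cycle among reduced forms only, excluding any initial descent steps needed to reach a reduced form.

D = 41, ⌊√D⌋ = 6
descent: ρ → (-2,5,2)  [lands on river]
river: ρ → (2,3,-4)
river: ρ → (-4,5,1)
river: ρ → (1,5,-4)
river: ρ → (-4,3,2)
river: ρ → (2,5,-2)
river: ρ → (-2,3,4)
river: ρ → (4,5,-1)
river: ρ → (-1,5,4)
river: ρ → (4,3,-2)
ρ-cycle length = 10 (tail of 1 descent step not counted)

10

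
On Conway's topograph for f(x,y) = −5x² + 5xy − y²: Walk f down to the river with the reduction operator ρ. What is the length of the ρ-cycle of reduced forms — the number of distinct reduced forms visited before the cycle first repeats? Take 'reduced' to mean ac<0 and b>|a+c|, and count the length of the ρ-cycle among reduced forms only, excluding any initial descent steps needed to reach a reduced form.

D = 5, ⌊√D⌋ = 2
descent: ρ → (-1,1,1)  [lands on river]
river: ρ → (1,1,-1)
ρ-cycle length = 2 (tail of 1 descent step not counted)

2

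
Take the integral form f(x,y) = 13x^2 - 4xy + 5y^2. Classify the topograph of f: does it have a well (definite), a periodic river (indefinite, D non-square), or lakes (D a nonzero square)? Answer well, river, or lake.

D = b²−4ac = (-4)² − 4·13·5 = -244
D < 0 ⇒ definite ⇒ every region one sign ⇒ single well

well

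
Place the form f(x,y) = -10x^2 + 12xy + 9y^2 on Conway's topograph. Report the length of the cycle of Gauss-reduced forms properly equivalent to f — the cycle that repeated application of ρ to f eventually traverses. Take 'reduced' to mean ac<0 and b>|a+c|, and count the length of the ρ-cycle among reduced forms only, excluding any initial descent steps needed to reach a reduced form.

D = 504, ⌊√D⌋ = 22
river: ρ → (9,6,-13)
river: ρ → (-13,20,2)
river: ρ → (2,20,-13)
river: ρ → (-13,6,9)
river: ρ → (9,12,-10)
river: ρ → (-10,8,11)
river: ρ → (11,14,-7)
river: ρ → (-7,14,11)
river: ρ → (11,8,-10)
river: ρ → (-10,12,9)
ρ-cycle length = 10 (tail of 0 descent steps not counted)

10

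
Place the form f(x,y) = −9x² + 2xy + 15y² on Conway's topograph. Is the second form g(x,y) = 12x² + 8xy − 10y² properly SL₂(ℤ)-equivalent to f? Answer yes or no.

D₁ = 544, D₂ = 544
river cycle of f (length 4): (-9, 20, 4), (4, 20, -9), (-9, 16, 8), (8, 16, -9)
river cycle of g (length 6): (-10, 12, 10), (10, 8, -12), (-12, 16, 6), (6, 20, -6), (-6, 16, 12), (12, 8, -10)
cycles differ ⇒ inequivalent

no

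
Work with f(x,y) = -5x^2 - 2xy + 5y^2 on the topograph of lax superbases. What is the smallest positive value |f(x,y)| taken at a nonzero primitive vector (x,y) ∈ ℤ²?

descent: ρ → (5,2,-5)  [lands on river]
river: ρ → (-5,8,2)
river: ρ → (2,8,-5)
river: ρ → (-5,2,5)
river: ρ → (5,8,-2)
river: ρ → (-2,8,5)
closes: descent 1, river 6
min |a| on river = 2

2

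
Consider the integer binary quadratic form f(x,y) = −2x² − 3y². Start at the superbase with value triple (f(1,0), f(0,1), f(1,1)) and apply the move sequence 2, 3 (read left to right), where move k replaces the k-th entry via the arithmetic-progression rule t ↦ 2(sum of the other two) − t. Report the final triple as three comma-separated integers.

start (-2,-3,-5) = (f(1,0),f(0,1),f(1,1))
replace slot 2: 2·((-2)+(-5)) − (-3) = -11 → (-2,-11,-5)
replace slot 3: 2·((-2)+(-11)) − (-5) = -21 → (-2,-11,-21)

-2,-11,-21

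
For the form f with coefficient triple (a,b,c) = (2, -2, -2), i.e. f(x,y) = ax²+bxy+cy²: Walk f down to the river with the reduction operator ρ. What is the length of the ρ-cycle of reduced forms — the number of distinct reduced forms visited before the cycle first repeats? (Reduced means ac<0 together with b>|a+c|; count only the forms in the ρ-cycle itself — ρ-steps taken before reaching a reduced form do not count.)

D = 20, ⌊√D⌋ = 4
descent: ρ → (-2,2,2)  [lands on river]
river: ρ → (2,2,-2)
ρ-cycle length = 2 (tail of 1 descent step not counted)

2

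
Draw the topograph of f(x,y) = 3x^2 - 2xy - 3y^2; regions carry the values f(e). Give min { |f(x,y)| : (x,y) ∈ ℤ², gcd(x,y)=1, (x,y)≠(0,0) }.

descent: ρ → (-3,2,3)  [lands on river]
river: ρ → (3,4,-2)
river: ρ → (-2,4,3)
river: ρ → (3,2,-3)
river: ρ → (-3,4,2)
river: ρ → (2,4,-3)
closes: descent 1, river 6
min |a| on river = 2

2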